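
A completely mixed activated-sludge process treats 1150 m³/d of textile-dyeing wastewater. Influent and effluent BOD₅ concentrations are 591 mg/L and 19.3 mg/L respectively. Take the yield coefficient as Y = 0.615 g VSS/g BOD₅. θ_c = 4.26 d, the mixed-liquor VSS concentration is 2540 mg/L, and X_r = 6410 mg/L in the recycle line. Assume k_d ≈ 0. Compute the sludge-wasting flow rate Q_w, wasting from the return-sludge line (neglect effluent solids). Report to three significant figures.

Q_w ≈ 63.1 m³/d

Biomass mass balance (decay neglected): V·X = Y·Q·(S₀ − S)·θ_c, so V = 0.615 × 1150 × (591 − 19.3) × 4.26 / 2540 = 678.1 m³.
Q_w = (V·X)/(θ_c X_r) = 678.1 × 2540 / (4.26 × 6410) = 63.08 m³/d.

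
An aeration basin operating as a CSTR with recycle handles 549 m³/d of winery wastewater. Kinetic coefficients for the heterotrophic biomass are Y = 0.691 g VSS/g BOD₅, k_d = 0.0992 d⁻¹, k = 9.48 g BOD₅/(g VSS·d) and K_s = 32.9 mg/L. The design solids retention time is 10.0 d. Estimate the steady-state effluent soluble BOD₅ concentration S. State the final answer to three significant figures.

S ≈ 1.03 mg/L

Effluent substrate depends only on kinetics and SRT: S = K_s(1 + k_d θ_c) / [θ_c(Yk − k_d) − 1] = 32.9 × (1 + 0.0992 × 10.0) / [10.0 × (0.691 × 9.48 − 0.0992) − 1] = 65.54 / 63.51 = 1.032 mg/L.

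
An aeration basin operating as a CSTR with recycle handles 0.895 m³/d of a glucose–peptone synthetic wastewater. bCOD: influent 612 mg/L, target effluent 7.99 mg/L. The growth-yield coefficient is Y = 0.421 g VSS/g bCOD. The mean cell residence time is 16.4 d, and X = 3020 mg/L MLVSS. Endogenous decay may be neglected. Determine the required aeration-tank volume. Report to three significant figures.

V ≈ 1.24 m³

With k_d = 0 the design equation reduces to V = Y Q (S₀−S) θ_c / X = 0.421 × 0.895 × (612 − 7.99) × 16.4 / 3020 = 1.236 m³.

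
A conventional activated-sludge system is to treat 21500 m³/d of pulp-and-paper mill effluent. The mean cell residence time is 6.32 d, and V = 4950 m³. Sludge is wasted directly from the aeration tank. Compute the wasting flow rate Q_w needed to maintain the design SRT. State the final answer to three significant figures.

For wasting at MLVSS concentration, Q_w = V/θ_c = 4950/6.32 = 783.2 m³/d.

Q_w ≈ 783 m³/d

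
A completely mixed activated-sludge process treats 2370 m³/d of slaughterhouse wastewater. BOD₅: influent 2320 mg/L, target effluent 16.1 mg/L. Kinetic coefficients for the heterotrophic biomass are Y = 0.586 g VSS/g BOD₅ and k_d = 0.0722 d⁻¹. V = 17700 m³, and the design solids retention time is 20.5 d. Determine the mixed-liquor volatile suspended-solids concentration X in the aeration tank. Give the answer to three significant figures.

X ≈ 1490 mg/L

Solving the biomass balance for X: X = Y Q (S₀−S) θ_c / [V (1+k_d θ_c)] = 0.586 × 2370 × (2320 − 16.1) × 20.5 / [17700 × (1 + 0.0722 × 20.5)] = 1494 mg/L.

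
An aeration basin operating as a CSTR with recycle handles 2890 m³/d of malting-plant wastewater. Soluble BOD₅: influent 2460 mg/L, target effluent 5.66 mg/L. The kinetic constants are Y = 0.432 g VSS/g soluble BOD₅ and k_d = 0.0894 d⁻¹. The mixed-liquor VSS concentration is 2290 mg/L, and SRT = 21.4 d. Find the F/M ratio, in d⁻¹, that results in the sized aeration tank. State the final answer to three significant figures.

Steady-state biomass mass balance: V·X·(1 + k_d·θ_c) = Y·Q·(S₀ − S)·θ_c, so V = 0.432 × 2890 × (2460 − 5.66) × 21.4 / [2290 × (1 + 0.0894 × 21.4)] = 6.56×10^7 / 6671 = 9829 m³.
F/M = Q·S₀ / (V·X) = 2890 × 2460 / (9829 × 2290) = 0.3158 g soluble BOD₅·(g VSS·d)⁻¹.

F/M ≈ 0.316 d⁻¹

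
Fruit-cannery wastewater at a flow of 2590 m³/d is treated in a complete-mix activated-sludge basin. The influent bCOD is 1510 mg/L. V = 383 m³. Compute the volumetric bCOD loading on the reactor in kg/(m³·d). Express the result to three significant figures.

Volumetric loading L_v = Q·S₀ / V = 2590 × 1510 g/m³ / 383.0 m³ = 10211 g/(m³·d) = 10.21 kg bCOD/(m³·d).

L_v ≈ 10.2 kg bCOD/(m³·d)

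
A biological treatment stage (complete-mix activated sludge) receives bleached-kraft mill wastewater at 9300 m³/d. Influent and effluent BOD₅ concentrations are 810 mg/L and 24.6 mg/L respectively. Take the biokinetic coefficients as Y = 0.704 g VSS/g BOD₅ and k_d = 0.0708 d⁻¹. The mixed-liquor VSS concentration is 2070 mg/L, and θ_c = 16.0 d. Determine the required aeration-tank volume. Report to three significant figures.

V ≈ 18600 m³

Steady-state biomass mass balance: V·X·(1 + k_d·θ_c) = Y·Q·(S₀ − S)·θ_c, so V = 0.704 × 9300 × (810 − 24.6) × 16.0 / [2070 × (1 + 0.0708 × 16.0)] = 8.23×10^7 / 4415 = 18636 m³.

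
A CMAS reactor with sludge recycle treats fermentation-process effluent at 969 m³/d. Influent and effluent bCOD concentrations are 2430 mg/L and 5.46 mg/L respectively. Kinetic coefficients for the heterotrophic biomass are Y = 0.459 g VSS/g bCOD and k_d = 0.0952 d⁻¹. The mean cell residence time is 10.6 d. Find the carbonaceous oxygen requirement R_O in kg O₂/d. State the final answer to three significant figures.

R_O ≈ 1590 kg O₂/d

Correct the yield for decay: Y_obs = Y/(1 + k_d θ_c) = 0.459 / (1 + 0.0952 × 10.6) = 0.459 / 2.009 = 0.2285.
Substrate removed = Q·(S₀ − S) = 969 m³/d × (2430 − 5.46) g/m³ = 2.35×10^6 g/d = 2349 kg/d.
Net sludge production P_X = 0.2285 × 2349 = 536.7 kg VSS/d.
Carbonaceous O₂ demand = substrate oxidised − cell-mass equivalent = 2349 − 1.42 × 536.7 = 1587 kg O₂/d.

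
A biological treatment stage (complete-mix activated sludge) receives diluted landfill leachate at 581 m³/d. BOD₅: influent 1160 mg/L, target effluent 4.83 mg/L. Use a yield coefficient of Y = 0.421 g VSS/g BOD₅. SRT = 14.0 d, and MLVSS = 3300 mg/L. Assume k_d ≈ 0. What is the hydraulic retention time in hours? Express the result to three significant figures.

τ ≈ 49.5 h

Biomass mass balance (decay neglected): V·X = Y·Q·(S₀ − S)·θ_c, so V = 0.421 × 581 × (1160 − 4.83) × 14.0 / 3300 = 1199 m³.
HRT = V/Q = 1199 m³ / 581 m³·d⁻¹ = 2.063 d × 24 = 49.52 h.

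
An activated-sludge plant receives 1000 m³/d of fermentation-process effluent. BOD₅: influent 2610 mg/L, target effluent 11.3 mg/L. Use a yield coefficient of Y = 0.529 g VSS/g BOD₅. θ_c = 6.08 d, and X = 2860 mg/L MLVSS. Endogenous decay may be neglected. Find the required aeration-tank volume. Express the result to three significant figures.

Biomass mass balance (decay neglected): V·X = Y·Q·(S₀ − S)·θ_c, so V = 0.529 × 1000 × (2610 − 11.3) × 6.08 / 2860 = 2922 m³.

V ≈ 2920 m³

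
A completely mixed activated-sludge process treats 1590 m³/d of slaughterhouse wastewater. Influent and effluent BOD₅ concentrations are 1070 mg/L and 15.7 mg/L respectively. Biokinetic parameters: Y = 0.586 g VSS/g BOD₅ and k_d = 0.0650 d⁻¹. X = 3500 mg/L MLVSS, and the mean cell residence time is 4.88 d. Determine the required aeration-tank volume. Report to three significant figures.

V ≈ 1040 m³

Steady-state biomass mass balance: V·X·(1 + k_d·θ_c) = Y·Q·(S₀ − S)·θ_c, so V = 0.586 × 1590 × (1070 − 15.7) × 4.88 / [3500 × (1 + 0.0650 × 4.88)] = 4.79×10^6 / 4610 = 1040 m³.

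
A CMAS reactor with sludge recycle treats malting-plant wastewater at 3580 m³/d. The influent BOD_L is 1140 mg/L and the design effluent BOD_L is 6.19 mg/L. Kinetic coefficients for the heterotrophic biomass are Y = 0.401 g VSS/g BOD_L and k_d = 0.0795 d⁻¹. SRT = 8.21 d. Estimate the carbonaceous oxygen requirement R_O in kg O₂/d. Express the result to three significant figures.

Y_obs = Y / (1 + k_d θ_c) = 0.401 / (1 + 0.0795 × 8.21) = 0.401 / 1.653 = 0.2426.
Mass of BOD_L removed per day: Q(S₀ − S) = 3580 × 1134 g/m³ = 4059 kg/d.
Biomass synthesised: P_X = Y_obs × 4059 = 984.9 kg VSS/d.
Carbonaceous O₂ demand = substrate oxidised − cell-mass equivalent = 4059 − 1.42 × 984.9 = 2661 kg O₂/d.

R_O ≈ 2660 kg O₂/d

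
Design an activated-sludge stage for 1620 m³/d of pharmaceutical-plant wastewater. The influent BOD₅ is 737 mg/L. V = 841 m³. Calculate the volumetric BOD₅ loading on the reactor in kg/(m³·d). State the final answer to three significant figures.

Applied BOD₅ load per unit volume = Q·S₀/V = (1620 × 737/1000)/841.0 = 1.420 kg BOD₅·m⁻³·d⁻¹.

L_v ≈ 1.42 kg BOD₅/(m³·d)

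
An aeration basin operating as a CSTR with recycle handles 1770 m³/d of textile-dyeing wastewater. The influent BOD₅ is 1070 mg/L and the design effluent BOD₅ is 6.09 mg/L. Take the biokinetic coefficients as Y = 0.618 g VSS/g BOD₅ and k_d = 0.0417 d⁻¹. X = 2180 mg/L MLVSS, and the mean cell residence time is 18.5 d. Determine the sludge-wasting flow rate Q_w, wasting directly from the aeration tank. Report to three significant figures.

Rearranging the biomass balance for a CMAS with decay, V = Y·Q·ΔS·θ_c / [X·(1+k_d θ_c)] = 0.618 × 1770 × (1070 − 6.09) × 18.5 / [2180 × (1 + 0.0417 × 18.5)] = 2.15×10^7 / 3862 = 5575 m³.
With mixed-liquor wasting, θ_c = V/Q_w, so Q_w = V/θ_c = 5575/18.5 = 301.4 m³/d.

Q_w ≈ 301 m³/d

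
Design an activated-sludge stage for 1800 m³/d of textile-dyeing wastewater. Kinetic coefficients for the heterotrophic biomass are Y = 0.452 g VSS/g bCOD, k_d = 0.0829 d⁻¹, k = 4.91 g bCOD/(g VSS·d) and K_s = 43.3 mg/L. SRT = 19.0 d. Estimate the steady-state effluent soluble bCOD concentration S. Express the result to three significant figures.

From the Monod/SRT balance for a CMAS, S = K_s·(1+k_d θ_c)/[θ_c·(Y k − k_d) − 1] = 43.3 × (1 + 0.0829 × 19.0) / [19.0 × (0.452 × 4.91 − 0.0829) − 1] = 111.5 / 39.59 = 2.816 mg/L.

S ≈ 2.82 mg/L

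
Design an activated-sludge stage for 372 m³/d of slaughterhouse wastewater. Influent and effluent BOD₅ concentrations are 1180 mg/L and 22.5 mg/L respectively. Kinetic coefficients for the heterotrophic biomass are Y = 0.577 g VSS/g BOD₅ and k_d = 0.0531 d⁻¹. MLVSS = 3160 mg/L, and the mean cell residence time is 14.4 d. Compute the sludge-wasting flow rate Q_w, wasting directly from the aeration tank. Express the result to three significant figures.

Q_w ≈ 44.6 m³/d

From the SRT design equation V = Y Q (S₀−S) θ_c / [X (1 + k_d θ_c)] = 0.577 × 372 × (1180 − 22.5) × 14.4 / [3160 × (1 + 0.0531 × 14.4)] = 3.58×10^6 / 5576 = 641.6 m³.
Wasting from the aeration tank: Q_w = V / θ_c = 641.6 / 14.4 = 44.56 m³/d.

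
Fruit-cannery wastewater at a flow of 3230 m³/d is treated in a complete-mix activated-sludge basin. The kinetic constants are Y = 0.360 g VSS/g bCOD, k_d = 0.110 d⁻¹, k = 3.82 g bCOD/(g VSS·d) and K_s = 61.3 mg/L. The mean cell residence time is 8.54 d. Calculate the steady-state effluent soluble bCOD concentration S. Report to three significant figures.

S ≈ 12.1 mg/L

Effluent substrate depends only on kinetics and SRT: S = K_s(1 + k_d θ_c) / [θ_c(Yk − k_d) − 1] = 61.3 × (1 + 0.110 × 8.54) / [8.54 × (0.360 × 3.82 − 0.110) − 1] = 118.9 / 9.805 = 12.13 mg/L.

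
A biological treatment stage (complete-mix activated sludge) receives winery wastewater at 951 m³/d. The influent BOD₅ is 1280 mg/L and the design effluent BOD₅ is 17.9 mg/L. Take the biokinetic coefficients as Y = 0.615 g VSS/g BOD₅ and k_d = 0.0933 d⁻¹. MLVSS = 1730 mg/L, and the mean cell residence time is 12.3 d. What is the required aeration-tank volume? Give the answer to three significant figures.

V ≈ 2440 m³

From the SRT design equation V = Y Q (S₀−S) θ_c / [X (1 + k_d θ_c)] = 0.615 × 951 × (1280 − 17.9) × 12.3 / [1730 × (1 + 0.0933 × 12.3)] = 9.08×10^6 / 3715 = 2444 m³.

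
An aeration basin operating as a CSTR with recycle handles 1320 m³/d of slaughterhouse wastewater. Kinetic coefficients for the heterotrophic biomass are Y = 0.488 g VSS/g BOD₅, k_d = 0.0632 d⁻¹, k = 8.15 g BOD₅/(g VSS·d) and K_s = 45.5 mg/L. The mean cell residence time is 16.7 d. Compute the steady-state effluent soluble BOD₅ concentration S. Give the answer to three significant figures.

For a completely mixed reactor with recycle the Lawrence–McCarty relation gives S = K_s·(1 + k_d·θ_c) / [θ_c·(Y·k − k_d) − 1] = 45.5 × (1 + 0.0632 × 16.7) / [16.7 × (0.488 × 8.15 − 0.0632) − 1] = 93.52 / 64.36 = 1.453 mg/L.

S ≈ 1.45 mg/L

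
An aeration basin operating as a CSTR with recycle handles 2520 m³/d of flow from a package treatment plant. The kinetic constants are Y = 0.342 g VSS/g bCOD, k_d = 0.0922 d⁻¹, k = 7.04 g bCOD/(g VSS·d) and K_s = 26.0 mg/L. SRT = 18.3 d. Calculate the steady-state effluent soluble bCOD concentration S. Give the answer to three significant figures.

S ≈ 1.69 mg/L

For a completely mixed reactor with recycle the Lawrence–McCarty relation gives S = K_s·(1 + k_d·θ_c) / [θ_c·(Y·k − k_d) − 1] = 26.0 × (1 + 0.0922 × 18.3) / [18.3 × (0.342 × 7.04 − 0.0922) − 1] = 69.87 / 41.37 = 1.689 mg/L.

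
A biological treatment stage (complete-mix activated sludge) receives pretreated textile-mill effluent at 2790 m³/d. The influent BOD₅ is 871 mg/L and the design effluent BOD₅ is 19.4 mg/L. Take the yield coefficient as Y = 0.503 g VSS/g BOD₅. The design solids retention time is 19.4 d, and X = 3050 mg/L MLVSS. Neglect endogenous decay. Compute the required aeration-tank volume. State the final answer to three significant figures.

V ≈ 7600 m³

V·X = Y·Q·ΔS·θ_c gives V = 0.503 × 2790 × (871 − 19.4) × 19.4 / 3050 = 7602 m³.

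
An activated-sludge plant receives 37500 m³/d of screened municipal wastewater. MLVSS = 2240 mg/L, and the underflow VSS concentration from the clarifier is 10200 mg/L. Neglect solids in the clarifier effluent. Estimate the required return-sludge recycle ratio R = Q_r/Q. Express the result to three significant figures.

Mass balance around the secondary clarifier (neglecting effluent solids): R = X / (X_r − X) = 2240 / (10200 − 2240) = 0.2814.

R ≈ 0.281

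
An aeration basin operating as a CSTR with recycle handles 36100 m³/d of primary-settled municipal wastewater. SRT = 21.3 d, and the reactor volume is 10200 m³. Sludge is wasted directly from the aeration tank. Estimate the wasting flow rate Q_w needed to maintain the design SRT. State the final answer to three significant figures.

Wasting from the aeration tank: Q_w = V / θ_c = 10200 / 21.3 = 478.9 m³/d.

Q_w ≈ 479 m³/d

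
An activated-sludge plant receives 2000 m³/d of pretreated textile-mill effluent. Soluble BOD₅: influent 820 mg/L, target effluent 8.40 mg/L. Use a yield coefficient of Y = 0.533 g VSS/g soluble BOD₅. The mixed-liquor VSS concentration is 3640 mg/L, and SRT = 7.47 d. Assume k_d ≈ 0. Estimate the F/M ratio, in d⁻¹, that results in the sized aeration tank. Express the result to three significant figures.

V·X = Y·Q·ΔS·θ_c gives V = 0.533 × 2000 × (820 − 8.40) × 7.47 / 3640 = 1775 m³.
F/M = applied load / biomass = Q·S₀/(V·X) = 2000 × 820 / (1775 × 3640) = 0.2538 d⁻¹.

F/M ≈ 0.254 d⁻¹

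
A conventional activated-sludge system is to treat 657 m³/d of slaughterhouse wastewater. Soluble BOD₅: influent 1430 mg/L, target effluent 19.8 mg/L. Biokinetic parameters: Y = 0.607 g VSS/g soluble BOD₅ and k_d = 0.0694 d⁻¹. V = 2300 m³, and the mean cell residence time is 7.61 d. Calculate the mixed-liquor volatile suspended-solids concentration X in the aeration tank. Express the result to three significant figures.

X ≈ 1220 mg/L

X = Y·Q·ΔS·θ_c / [V·(1 + k_d θ_c)] = 0.607 × 657 × (1430 − 19.8) × 7.61 / [2300 × (1 + 0.0694 × 7.61)] = 1218 mg/L.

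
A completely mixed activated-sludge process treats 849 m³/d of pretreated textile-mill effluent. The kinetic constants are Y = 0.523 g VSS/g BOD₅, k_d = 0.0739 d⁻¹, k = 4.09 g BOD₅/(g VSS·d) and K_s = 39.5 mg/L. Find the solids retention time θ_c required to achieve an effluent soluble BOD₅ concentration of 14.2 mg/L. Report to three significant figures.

θ_c ≈ 2.03 d

From 1/θ_c = Y·k·S/(K_s + S) − k_d: Y·k·S/(K_s+S) = 0.523 × 4.09 × 14.2 / (39.5 + 14.2) = 0.5656 d⁻¹.
Then 1/θ_c = μ − k_d = 0.5656 − 0.0739 = 0.4917 d⁻¹, giving θ_c = 2.034 d.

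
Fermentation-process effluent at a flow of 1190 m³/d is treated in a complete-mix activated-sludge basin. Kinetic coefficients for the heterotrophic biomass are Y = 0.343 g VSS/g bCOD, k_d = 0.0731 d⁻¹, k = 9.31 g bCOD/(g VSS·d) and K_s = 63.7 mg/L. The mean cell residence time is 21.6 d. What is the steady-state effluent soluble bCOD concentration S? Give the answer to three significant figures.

For a completely mixed reactor with recycle the Lawrence–McCarty relation gives S = K_s·(1 + k_d·θ_c) / [θ_c·(Y·k − k_d) − 1] = 63.7 × (1 + 0.0731 × 21.6) / [21.6 × (0.343 × 9.31 − 0.0731) − 1] = 164.3 / 66.40 = 2.474 mg/L.

S ≈ 2.47 mg/L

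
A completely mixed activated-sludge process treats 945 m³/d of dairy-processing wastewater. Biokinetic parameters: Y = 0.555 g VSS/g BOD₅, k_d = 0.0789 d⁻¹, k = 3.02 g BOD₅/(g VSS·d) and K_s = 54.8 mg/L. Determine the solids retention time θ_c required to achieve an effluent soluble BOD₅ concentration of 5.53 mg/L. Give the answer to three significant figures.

At the target effluent, Y k S/(K_s+S) = 0.555×3.02×5.53/60.33 = 0.1536 d⁻¹.
Then 1/θ_c = μ − k_d = 0.1536 − 0.0789 = 0.07474 d⁻¹, giving θ_c = 13.38 d.

θ_c ≈ 13.4 d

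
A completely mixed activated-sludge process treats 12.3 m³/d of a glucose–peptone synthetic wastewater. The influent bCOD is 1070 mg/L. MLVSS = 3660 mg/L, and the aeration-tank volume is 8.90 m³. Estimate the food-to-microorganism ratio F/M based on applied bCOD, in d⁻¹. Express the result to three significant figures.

F/M ≈ 0.404 d⁻¹

F/M = applied load / biomass = Q·S₀/(V·X) = 12.3 × 1070 / (8.900 × 3660) = 0.4040 d⁻¹.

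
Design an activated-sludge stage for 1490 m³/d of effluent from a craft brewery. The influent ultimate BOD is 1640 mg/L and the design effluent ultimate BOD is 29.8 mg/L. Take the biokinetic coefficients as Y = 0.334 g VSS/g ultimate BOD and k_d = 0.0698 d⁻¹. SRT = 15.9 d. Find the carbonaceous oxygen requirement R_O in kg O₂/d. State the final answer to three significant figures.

The observed yield is Y_obs = Y/(1 + k_d·θ_c) = 0.334 / (1 + 0.0698 × 15.9) = 0.334 / 2.110 = 0.1583 g VSS per g ultimate BOD removed.
ΔS = 1640 − 29.8 = 1610 mg/L, so the substrate removal rate is 1490 × 1610/1000 = 2399 kg ultimate BOD/d.
Biomass synthesised: P_X = Y_obs × 2399 = 379.8 kg VSS/d.
R_O = Q·(S₀ − S) − 1.42·P_X = 2399 − 1.42 × 379.8 = 1860 kg O₂/d.

R_O ≈ 1860 kg O₂/d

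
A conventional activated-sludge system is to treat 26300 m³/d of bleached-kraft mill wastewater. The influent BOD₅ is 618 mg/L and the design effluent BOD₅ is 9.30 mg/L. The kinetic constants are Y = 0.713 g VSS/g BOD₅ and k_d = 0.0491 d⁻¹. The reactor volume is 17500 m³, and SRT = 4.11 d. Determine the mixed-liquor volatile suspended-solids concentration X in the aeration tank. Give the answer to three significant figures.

Solving the biomass balance for X: X = Y Q (S₀−S) θ_c / [V (1+k_d θ_c)] = 0.713 × 26300 × (618 − 9.30) × 4.11 / [17500 × (1 + 0.0491 × 4.11)] = 2231 mg/L.

X ≈ 2230 mg/L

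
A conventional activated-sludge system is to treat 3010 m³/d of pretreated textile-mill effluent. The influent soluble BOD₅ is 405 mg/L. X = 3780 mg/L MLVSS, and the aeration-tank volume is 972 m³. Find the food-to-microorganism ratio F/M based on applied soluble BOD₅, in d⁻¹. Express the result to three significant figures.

F/M = Q·S₀ / (V·X) = 3010 × 405 / (972.0 × 3780) = 0.3318 g soluble BOD₅·(g VSS·d)⁻¹.

F/M ≈ 0.332 d⁻¹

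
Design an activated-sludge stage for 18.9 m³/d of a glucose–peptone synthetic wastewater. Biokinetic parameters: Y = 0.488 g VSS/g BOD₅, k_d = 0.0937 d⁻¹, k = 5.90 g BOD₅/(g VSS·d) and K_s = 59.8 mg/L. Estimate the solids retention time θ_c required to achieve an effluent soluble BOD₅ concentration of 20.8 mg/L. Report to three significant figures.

Specific growth rate at S = 20.8 mg/L: μ = YkS/(K_s+S) = 0.488·5.90·20.8/(59.8+20.8) = 0.7430 d⁻¹.
θ_c = 1/(μ − k_d) = 1/(0.7430 − 0.0937) = 1/0.6493 = 1.540 d.

θ_c ≈ 1.54 d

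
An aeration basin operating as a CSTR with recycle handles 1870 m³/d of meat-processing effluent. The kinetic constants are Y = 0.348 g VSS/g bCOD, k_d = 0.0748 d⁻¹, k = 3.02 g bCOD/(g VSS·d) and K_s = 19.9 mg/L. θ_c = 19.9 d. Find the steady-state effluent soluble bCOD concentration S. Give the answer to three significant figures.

Effluent substrate depends only on kinetics and SRT: S = K_s(1 + k_d θ_c) / [θ_c(Yk − k_d) − 1] = 19.9 × (1 + 0.0748 × 19.9) / [19.9 × (0.348 × 3.02 − 0.0748) − 1] = 49.52 / 18.43 = 2.688 mg/L.

S ≈ 2.69 mg/L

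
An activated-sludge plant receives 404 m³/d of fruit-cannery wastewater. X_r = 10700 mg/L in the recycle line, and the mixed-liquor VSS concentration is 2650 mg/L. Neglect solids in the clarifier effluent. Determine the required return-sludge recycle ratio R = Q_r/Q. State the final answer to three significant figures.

Mass balance around the secondary clarifier (neglecting effluent solids): R = X / (X_r − X) = 2650 / (10700 − 2650) = 0.3292.

R ≈ 0.329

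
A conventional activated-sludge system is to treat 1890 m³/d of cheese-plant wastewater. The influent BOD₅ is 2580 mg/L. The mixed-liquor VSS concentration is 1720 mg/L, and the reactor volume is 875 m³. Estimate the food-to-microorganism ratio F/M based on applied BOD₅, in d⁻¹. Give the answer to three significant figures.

F/M ≈ 3.24 d⁻¹

F/M = applied load / biomass = Q·S₀/(V·X) = 1890 × 2580 / (875.0 × 1720) = 3.240 d⁻¹.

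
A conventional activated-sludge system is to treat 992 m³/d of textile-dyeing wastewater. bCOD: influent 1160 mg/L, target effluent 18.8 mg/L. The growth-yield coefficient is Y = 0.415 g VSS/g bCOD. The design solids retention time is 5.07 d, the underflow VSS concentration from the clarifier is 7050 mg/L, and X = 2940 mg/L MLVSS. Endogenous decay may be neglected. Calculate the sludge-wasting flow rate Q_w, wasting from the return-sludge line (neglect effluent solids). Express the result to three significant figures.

Q_w ≈ 66.6 m³/d

With k_d = 0 the design equation reduces to V = Y Q (S₀−S) θ_c / X = 0.415 × 992 × (1160 − 18.8) × 5.07 / 2940 = 810.2 m³.
Wasting from the return line (neglecting effluent solids): Q_w = V·X / (θ_c·X_r) = 810.2 × 2940 / (5.07 × 7050) = 66.64 m³/d.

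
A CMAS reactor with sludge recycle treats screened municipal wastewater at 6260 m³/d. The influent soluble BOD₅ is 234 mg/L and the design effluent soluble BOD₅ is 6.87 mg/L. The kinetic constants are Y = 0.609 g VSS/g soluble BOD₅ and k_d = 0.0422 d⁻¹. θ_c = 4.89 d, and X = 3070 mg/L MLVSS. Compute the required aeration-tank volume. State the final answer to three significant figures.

V ≈ 1140 m³

Steady-state biomass mass balance: V·X·(1 + k_d·θ_c) = Y·Q·(S₀ − S)·θ_c, so V = 0.609 × 6260 × (234 − 6.87) × 4.89 / [3070 × (1 + 0.0422 × 4.89)] = 4.23×10^6 / 3704 = 1143 m³.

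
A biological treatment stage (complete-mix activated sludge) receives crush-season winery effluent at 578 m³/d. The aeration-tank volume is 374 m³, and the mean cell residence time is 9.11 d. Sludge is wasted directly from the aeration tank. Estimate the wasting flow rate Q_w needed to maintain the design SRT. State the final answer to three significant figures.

With mixed-liquor wasting, θ_c = V/Q_w, so Q_w = V/θ_c = 374.0/9.11 = 41.05 m³/d.

Q_w ≈ 41.1 m³/d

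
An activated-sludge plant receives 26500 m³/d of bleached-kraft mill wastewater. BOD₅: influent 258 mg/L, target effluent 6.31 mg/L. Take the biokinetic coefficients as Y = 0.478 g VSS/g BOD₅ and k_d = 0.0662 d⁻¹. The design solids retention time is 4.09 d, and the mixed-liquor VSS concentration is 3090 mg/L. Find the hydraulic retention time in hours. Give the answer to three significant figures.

τ ≈ 3.01 h

Steady-state biomass mass balance: V·X·(1 + k_d·θ_c) = Y·Q·(S₀ − S)·θ_c, so V = 0.478 × 26500 × (258 − 6.31) × 4.09 / [3090 × (1 + 0.0662 × 4.09)] = 1.3×10^7 / 3927 = 3321 m³.
Hydraulic retention time τ = V/Q = 3321 / 26500 = 0.1253 d = 3.008 h.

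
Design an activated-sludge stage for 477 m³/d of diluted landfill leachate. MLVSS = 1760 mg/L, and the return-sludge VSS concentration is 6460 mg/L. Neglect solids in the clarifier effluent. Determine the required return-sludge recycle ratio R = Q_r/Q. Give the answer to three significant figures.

Mass balance around the secondary clarifier (neglecting effluent solids): R = X / (X_r − X) = 1760 / (6460 − 1760) = 0.3745.

R ≈ 0.374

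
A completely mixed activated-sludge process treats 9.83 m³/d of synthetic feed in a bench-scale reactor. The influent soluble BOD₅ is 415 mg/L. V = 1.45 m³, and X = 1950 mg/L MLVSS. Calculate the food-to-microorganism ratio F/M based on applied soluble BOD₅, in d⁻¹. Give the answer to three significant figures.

F/M ≈ 1.44 d⁻¹

F/M = Q·S₀ / (V·X) = 9.83 × 415 / (1.450 × 1950) = 1.443 g soluble BOD₅·(g VSS·d)⁻¹.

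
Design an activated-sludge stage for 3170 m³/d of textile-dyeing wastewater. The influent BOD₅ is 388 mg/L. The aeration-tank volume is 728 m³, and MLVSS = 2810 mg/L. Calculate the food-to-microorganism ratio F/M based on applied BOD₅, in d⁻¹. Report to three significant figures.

Food-to-microorganism ratio F/M = Q S₀ / (V X) = 3170 × 388 / (728.0 × 2810) = 0.6012 d⁻¹.

F/M ≈ 0.601 d⁻¹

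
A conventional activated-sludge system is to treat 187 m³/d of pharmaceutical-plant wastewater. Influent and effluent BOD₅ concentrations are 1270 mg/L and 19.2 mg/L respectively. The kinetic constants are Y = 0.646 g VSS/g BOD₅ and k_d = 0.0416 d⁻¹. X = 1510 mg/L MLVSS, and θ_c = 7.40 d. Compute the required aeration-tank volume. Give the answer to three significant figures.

V ≈ 566 m³

Steady-state biomass mass balance: V·X·(1 + k_d·θ_c) = Y·Q·(S₀ − S)·θ_c, so V = 0.646 × 187 × (1270 − 19.2) × 7.40 / [1510 × (1 + 0.0416 × 7.40)] = 1.12×10^6 / 1975 = 566.2 m³.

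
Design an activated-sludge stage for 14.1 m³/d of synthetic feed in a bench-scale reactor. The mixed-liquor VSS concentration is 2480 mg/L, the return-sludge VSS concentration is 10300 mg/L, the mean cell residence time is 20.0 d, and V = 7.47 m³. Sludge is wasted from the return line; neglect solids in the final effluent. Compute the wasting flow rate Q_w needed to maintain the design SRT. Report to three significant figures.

Q_w ≈ 0.0899 m³/d

Q_w = (V·X)/(θ_c X_r) = 7.470 × 2480 / (20.0 × 10300) = 0.08993 m³/d.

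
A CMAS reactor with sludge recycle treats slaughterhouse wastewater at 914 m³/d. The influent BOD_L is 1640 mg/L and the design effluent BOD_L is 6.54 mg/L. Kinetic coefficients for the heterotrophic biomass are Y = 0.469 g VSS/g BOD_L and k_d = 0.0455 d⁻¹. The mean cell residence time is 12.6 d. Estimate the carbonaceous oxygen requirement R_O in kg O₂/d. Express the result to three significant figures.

R_O ≈ 861 kg O₂/d

Y_obs = Y / (1 + k_d θ_c) = 0.469 / (1 + 0.0455 × 12.6) = 0.469 / 1.573 = 0.2981.
Mass of BOD_L removed per day: Q(S₀ − S) = 914 × 1633 g/m³ = 1493 kg/d.
Biomass synthesised: P_X = Y_obs × 1493 = 445.1 kg VSS/d.
R_O = Q·(S₀ − S) − 1.42·P_X = 1493 − 1.42 × 445.1 = 861.0 kg O₂/d.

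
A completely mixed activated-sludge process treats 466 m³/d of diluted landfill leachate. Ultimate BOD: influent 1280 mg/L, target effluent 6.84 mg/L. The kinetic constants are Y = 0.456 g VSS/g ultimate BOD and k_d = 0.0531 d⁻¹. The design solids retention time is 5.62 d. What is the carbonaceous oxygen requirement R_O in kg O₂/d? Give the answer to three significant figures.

Observed yield with endogenous decay: Y_obs = Y / (1 + k_d·θ_c) = 0.456 / (1 + 0.0531 × 5.62) = 0.456 / 1.298 = 0.3512 g VSS/g ultimate BOD.
Substrate removed = Q·(S₀ − S) = 466 m³/d × (1280 − 6.84) g/m³ = 5.93×10^5 g/d = 593.3 kg/d.
Biomass synthesised: P_X = Y_obs × 593.3 = 208.4 kg VSS/d.
Carbonaceous O₂ demand = substrate oxidised − cell-mass equivalent = 593.3 − 1.42 × 208.4 = 297.4 kg O₂/d.

R_O ≈ 297 kg O₂/d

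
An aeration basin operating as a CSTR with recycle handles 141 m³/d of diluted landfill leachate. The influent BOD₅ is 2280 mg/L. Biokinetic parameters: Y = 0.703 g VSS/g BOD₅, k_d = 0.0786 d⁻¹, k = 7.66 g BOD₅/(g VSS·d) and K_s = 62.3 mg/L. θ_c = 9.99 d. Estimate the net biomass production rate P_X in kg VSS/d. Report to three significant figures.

Effluent substrate depends only on kinetics and SRT: S = K_s(1 + k_d θ_c) / [θ_c(Yk − k_d) − 1] = 62.3 × (1 + 0.0786 × 9.99) / [9.99 × (0.703 × 7.66 − 0.0786) − 1] = 111.2 / 52.01 = 2.138 mg/L.
Y_obs = Y / (1 + k_d θ_c) = 0.703 / (1 + 0.0786 × 9.99) = 0.703 / 1.785 = 0.3938.
ΔS = 2280 − 2.14 = 2278 mg/L, so the substrate removal rate is 141 × 2278/1000 = 321.2 kg BOD₅/d.
Biomass produced: P_X = Y_obs·Q·ΔS = 0.3938 × 321.2 ≈ 126.5 kg VSS/d.

P_X ≈ 126 kg VSS/d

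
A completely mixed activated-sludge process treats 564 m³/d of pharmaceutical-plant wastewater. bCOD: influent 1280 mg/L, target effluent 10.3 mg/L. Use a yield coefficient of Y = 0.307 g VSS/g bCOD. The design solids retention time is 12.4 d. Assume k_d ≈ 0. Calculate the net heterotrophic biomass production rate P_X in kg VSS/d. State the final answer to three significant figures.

P_X ≈ 220 kg VSS/d

Since k_d ≈ 0, Y_obs = Y = 0.307 g VSS/g bCOD.
Substrate removed = Q·(S₀ − S) = 564 m³/d × (1280 − 10.3) g/m³ = 7.16×10^5 g/d = 716.1 kg/d.
Biomass produced: P_X = Y_obs·Q·ΔS = 0.3070 × 716.1 ≈ 219.8 kg VSS/d.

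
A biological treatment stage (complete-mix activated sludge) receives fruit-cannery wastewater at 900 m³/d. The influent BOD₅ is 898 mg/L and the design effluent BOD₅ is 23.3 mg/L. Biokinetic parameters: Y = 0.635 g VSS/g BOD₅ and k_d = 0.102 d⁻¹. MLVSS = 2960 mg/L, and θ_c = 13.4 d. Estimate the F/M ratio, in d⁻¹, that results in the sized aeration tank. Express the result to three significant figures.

F/M ≈ 0.286 d⁻¹

Steady-state biomass mass balance: V·X·(1 + k_d·θ_c) = Y·Q·(S₀ − S)·θ_c, so V = 0.635 × 900 × (898 − 23.3) × 13.4 / [2960 × (1 + 0.102 × 13.4)] = 6.7×10^6 / 7006 = 956.2 m³.
F/M = Q·S₀ / (V·X) = 900 × 898 / (956.2 × 2960) = 0.2856 g BOD₅·(g VSS·d)⁻¹.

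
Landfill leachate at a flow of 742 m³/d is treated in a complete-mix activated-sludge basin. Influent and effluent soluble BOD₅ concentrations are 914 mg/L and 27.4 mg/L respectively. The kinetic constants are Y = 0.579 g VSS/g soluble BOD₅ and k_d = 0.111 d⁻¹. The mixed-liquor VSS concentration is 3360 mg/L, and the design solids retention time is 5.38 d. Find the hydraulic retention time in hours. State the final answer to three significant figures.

τ ≈ 12.4 h

From the SRT design equation V = Y Q (S₀−S) θ_c / [X (1 + k_d θ_c)] = 0.579 × 742 × (914 − 27.4) × 5.38 / [3360 × (1 + 0.111 × 5.38)] = 2.05×10^6 / 5367 = 381.9 m³.
Hydraulic retention time τ = V/Q = 381.9 / 742 = 0.5146 d = 12.35 h.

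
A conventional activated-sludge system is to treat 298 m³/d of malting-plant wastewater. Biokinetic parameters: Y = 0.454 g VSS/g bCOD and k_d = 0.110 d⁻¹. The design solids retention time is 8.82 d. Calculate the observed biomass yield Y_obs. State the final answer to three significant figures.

Y_obs ≈ 0.230 g VSS/g bCOD

Observed yield with endogenous decay: Y_obs = Y / (1 + k_d·θ_c) = 0.454 / (1 + 0.110 × 8.82) = 0.454 / 1.970 = 0.2304 g VSS/g bCOD.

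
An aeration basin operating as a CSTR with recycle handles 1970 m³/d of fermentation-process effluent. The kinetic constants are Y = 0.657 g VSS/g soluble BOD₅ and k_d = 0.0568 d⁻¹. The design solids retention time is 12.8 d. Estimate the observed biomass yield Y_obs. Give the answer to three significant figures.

Y_obs ≈ 0.380 g VSS/g soluble BOD₅

Y_obs = Y / (1 + k_d θ_c) = 0.657 / (1 + 0.0568 × 12.8) = 0.657 / 1.727 = 0.3804.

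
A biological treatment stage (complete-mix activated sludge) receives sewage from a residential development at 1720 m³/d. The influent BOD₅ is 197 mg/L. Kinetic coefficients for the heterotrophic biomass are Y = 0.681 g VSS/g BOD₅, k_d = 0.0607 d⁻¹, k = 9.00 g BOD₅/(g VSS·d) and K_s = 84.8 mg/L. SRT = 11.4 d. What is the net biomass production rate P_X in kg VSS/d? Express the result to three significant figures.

For a completely mixed reactor with recycle the Lawrence–McCarty relation gives S = K_s·(1 + k_d·θ_c) / [θ_c·(Y·k − k_d) − 1] = 84.8 × (1 + 0.0607 × 11.4) / [11.4 × (0.681 × 9.00 − 0.0607) − 1] = 143.5 / 68.18 = 2.104 mg/L.
Correct the yield for decay: Y_obs = Y/(1 + k_d θ_c) = 0.681 / (1 + 0.0607 × 11.4) = 0.681 / 1.692 = 0.4025.
Substrate removed = Q·(S₀ − S) = 1720 m³/d × (197 − 2.10) g/m³ = 3.35×10^5 g/d = 335.2 kg/d.
Biomass produced: P_X = Y_obs·Q·ΔS = 0.4025 × 335.2 ≈ 134.9 kg VSS/d.

P_X ≈ 135 kg VSS/d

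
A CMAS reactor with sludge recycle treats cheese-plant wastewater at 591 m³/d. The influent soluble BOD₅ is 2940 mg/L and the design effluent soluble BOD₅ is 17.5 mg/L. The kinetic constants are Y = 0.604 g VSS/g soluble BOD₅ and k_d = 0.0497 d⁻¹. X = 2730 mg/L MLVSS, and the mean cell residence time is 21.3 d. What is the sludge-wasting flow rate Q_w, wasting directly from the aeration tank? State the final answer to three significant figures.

Steady-state biomass mass balance: V·X·(1 + k_d·θ_c) = Y·Q·(S₀ − S)·θ_c, so V = 0.604 × 591 × (2940 − 17.5) × 21.3 / [2730 × (1 + 0.0497 × 21.3)] = 2.22×10^7 / 5620 = 3954 m³.
Wasting from the aeration tank: Q_w = V / θ_c = 3954 / 21.3 = 185.6 m³/d.

Q_w ≈ 186 m³/d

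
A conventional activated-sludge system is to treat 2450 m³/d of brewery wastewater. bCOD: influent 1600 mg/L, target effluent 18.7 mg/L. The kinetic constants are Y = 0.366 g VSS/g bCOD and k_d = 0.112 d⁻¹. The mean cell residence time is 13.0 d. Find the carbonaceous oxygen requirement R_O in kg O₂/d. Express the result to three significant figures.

Correct the yield for decay: Y_obs = Y/(1 + k_d θ_c) = 0.366 / (1 + 0.112 × 13.0) = 0.366 / 2.456 = 0.1490.
Q·(S₀ − S) = 2450 × (1600 − 18.7) × 10⁻³ = 3874 kg/d removed.
Biomass synthesised: P_X = Y_obs × 3874 = 577.3 kg VSS/d.
R_O = Q·ΔS − 1.42 P_X = 3874 − 819.8 = 3054 kg O₂/d.

R_O ≈ 3050 kg O₂/d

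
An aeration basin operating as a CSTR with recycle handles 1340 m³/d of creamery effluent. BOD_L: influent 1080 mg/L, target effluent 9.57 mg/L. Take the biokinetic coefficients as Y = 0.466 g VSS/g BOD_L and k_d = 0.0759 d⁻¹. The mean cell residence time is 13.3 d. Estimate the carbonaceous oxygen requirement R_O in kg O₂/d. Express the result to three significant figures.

Observed yield with endogenous decay: Y_obs = Y / (1 + k_d·θ_c) = 0.466 / (1 + 0.0759 × 13.3) = 0.466 / 2.009 = 0.2319 g VSS/g BOD_L.
Q·(S₀ − S) = 1340 × (1080 − 9.57) × 10⁻³ = 1434 kg/d removed.
P_X = Y_obs·Q·(S₀ − S) = 0.2319 × 1434 = 332.6 kg VSS/d.
R_O = Q·ΔS − 1.42 P_X = 1434 − 472.3 = 962.0 kg O₂/d.

R_O ≈ 962 kg O₂/d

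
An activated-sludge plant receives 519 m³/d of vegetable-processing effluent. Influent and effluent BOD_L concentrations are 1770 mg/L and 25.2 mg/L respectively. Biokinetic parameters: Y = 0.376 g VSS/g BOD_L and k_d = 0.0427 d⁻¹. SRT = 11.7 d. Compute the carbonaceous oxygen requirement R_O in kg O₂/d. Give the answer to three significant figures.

R_O ≈ 583 kg O₂/d

Correct the yield for decay: Y_obs = Y/(1 + k_d θ_c) = 0.376 / (1 + 0.0427 × 11.7) = 0.376 / 1.500 = 0.2507.
Mass of BOD_L removed per day: Q(S₀ − S) = 519 × 1745 g/m³ = 905.6 kg/d.
Net sludge production P_X = 0.2507 × 905.6 = 227.1 kg VSS/d.
Carbonaceous O₂ demand = substrate oxidised − cell-mass equivalent = 905.6 − 1.42 × 227.1 = 583.1 kg O₂/d.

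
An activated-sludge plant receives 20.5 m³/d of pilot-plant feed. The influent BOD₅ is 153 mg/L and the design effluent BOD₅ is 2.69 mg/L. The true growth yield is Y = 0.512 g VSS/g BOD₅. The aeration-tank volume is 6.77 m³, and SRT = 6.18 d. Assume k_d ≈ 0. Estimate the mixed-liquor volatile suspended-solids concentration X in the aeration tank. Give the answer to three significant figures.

X ≈ 1440 mg/L

Without decay, X = Y Q (S₀−S) θ_c / V = 0.512 × 20.5 × (153 − 2.69) × 6.18 / 6.77 = 1440 mg/L.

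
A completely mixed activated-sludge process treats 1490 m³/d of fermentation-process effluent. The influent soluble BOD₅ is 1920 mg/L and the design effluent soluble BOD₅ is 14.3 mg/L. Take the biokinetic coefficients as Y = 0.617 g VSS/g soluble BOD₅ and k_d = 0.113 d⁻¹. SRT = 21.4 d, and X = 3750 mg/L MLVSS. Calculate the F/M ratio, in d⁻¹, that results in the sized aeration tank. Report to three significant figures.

F/M ≈ 0.261 d⁻¹

Steady-state biomass mass balance: V·X·(1 + k_d·θ_c) = Y·Q·(S₀ − S)·θ_c, so V = 0.617 × 1490 × (1920 − 14.3) × 21.4 / [3750 × (1 + 0.113 × 21.4)] = 3.75×10^7 / 12818 = 2925 m³.
Food-to-microorganism ratio F/M = Q S₀ / (V X) = 1490 × 1920 / (2925 × 3750) = 0.2608 d⁻¹.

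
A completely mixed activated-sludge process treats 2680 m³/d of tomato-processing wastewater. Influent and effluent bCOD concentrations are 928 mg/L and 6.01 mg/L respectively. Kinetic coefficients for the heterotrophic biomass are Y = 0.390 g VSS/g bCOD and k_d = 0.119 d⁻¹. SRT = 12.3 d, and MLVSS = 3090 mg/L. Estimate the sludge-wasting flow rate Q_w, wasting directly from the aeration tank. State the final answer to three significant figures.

Q_w ≈ 127 m³/d

From the SRT design equation V = Y Q (S₀−S) θ_c / [X (1 + k_d θ_c)] = 0.390 × 2680 × (928 − 6.01) × 12.3 / [3090 × (1 + 0.119 × 12.3)] = 1.19×10^7 / 7613 = 1557 m³.
Wasting from the aeration tank: Q_w = V / θ_c = 1557 / 12.3 = 126.6 m³/d.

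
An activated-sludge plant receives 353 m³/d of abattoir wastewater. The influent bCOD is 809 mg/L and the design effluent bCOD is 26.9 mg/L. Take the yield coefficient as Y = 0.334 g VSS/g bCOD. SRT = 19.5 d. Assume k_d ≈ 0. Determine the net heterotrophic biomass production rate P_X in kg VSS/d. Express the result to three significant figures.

P_X ≈ 92.2 kg VSS/d

With endogenous decay neglected, the observed yield equals the true yield: Y_obs = Y = 0.334 g VSS/g bCOD.
Mass of bCOD removed per day: Q(S₀ − S) = 353 × 782.1 g/m³ = 276.1 kg/d.
Biomass produced: P_X = Y_obs·Q·ΔS = 0.3340 × 276.1 ≈ 92.21 kg VSS/d.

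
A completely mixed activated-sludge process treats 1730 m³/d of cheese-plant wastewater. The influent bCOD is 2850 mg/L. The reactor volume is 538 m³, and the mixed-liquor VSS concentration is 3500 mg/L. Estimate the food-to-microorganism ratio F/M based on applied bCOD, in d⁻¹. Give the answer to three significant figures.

F/M = applied load / biomass = Q·S₀/(V·X) = 1730 × 2850 / (538.0 × 3500) = 2.618 d⁻¹.

F/M ≈ 2.62 d⁻¹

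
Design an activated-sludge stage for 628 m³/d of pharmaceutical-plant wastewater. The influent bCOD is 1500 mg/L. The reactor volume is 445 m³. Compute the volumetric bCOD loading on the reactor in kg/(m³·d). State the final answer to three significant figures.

L_v ≈ 2.12 kg bCOD/(m³·d)

Applied bCOD load per unit volume = Q·S₀/V = (628 × 1500/1000)/445.0 = 2.117 kg bCOD·m⁻³·d⁻¹.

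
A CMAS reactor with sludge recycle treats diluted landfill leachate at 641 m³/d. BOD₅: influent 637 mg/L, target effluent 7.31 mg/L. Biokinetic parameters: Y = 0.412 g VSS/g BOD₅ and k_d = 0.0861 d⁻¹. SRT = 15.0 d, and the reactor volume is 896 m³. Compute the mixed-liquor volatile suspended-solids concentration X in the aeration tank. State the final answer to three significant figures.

X ≈ 1210 mg/L

X = Y·Q·ΔS·θ_c / [V·(1 + k_d θ_c)] = 0.412 × 641 × (637 − 7.31) × 15.0 / [896 × (1 + 0.0861 × 15.0)] = 1215 mg/L.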